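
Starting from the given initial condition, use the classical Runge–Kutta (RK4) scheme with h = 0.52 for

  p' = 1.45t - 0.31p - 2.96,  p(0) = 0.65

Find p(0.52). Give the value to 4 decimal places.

RK4: k1 = f(t_n, p_n); k2 = f(t_n + h/2, p_n + (h/2)·k1); k3 = f(t_n + h/2, p_n + (h/2)·k2); k4 = f(t_n + h, p_n + h·k3); p_{n+1} = p_n + (h/6)·(k1 + 2k2 + 2k3 + k4).
t=0.000000, p=0.650000:
  k1 = f(0.000000, 0.650000) = -3.161500
  k2 = f(0.260000, -0.171990) = -2.529683
  k3 = f(0.260000, -0.007718) = -2.580608
  k4 = f(0.520000, -0.691916) = -1.991506
  p ← 0.650000 + (0.52/6)·(k1 + 2k2 + 2k3 + k4) = -0.682378
p(0.52) ≈ -0.6824

-0.6824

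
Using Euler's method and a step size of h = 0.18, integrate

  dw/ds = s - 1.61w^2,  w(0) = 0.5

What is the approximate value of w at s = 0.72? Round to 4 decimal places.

Euler: w_{n+1} = w_n + h·f(s_n, w_n).
s=0.000000, w=0.500000: f=-0.402500 → w ← 0.500000 + 0.18·(-0.402500) = 0.427550
s=0.180000, w=0.427550: f=-0.114306 → w ← 0.427550 + 0.18·(-0.114306) = 0.406975
s=0.360000, w=0.406975: f=0.093338 → w ← 0.406975 + 0.18·0.093338 = 0.423776
s=0.540000, w=0.423776: f=0.250867 → w ← 0.423776 + 0.18·0.250867 = 0.468932
w(0.72) ≈ 0.4689

0.4689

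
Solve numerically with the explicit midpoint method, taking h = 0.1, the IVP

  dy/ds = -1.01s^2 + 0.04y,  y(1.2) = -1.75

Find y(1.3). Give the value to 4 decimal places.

-1.9151

Midpoint: k1 = f(s_n, y_n); k2 = f(s_n + h/2, y_n + (h/2)·k1); y_{n+1} = y_n + h·k2.
s=1.200000, y=-1.750000:
  k1 = f(1.200000, -1.750000) = -1.524400
  k2 = f(1.250000, -1.826220) = -1.651174
  y ← -1.750000 + 0.1·(-1.651174) = -1.915117
y(1.3) ≈ -1.9151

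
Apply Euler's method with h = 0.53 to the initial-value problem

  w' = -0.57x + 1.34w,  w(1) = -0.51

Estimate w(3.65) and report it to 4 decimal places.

Euler: w_{n+1} = w_n + h·f(x_n, w_n).
x=1.000000, w=-0.510000: f=-1.253400 → w ← -0.510000 + 0.53·(-1.253400) = -1.174302
x=1.530000, w=-1.174302: f=-2.445665 → w ← -1.174302 + 0.53·(-2.445665) = -2.470504
x=2.060000, w=-2.470504: f=-4.484676 → w ← -2.470504 + 0.53·(-4.484676) = -4.847382
x=2.590000, w=-4.847382: f=-7.971792 → w ← -4.847382 + 0.53·(-7.971792) = -9.072432
x=3.120000, w=-9.072432: f=-13.935459 → w ← -9.072432 + 0.53·(-13.935459) = -16.458226
w(3.65) ≈ -16.4582

-16.4582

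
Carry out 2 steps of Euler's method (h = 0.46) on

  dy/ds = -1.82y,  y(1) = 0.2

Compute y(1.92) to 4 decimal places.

0.0053

Euler: y_{n+1} = y_n + h·f(s_n, y_n).
s=1.000000, y=0.200000: f=-0.364000 → y ← 0.200000 + 0.46·(-0.364000) = 0.032560
s=1.460000, y=0.032560: f=-0.059259 → y ← 0.032560 + 0.46·(-0.059259) = 0.005301
y(1.92) ≈ 0.0053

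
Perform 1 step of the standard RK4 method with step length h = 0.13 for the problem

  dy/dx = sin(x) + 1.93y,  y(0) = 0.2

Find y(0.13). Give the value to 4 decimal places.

RK4: k1 = f(x_n, y_n); k2 = f(x_n + h/2, y_n + (h/2)·k1); k3 = f(x_n + h/2, y_n + (h/2)·k2); k4 = f(x_n + h, y_n + h·k3); y_{n+1} = y_n + (h/6)·(k1 + 2k2 + 2k3 + k4).
x=0.000000, y=0.200000:
  k1 = f(0.000000, 0.200000) = 0.386000
  k2 = f(0.065000, 0.225090) = 0.499378
  k3 = f(0.065000, 0.232460) = 0.513601
  k4 = f(0.130000, 0.266768) = 0.644497
  y ← 0.200000 + (0.13/6)·(k1 + 2k2 + 2k3 + k4) = 0.266223
y(0.13) ≈ 0.2662

0.2662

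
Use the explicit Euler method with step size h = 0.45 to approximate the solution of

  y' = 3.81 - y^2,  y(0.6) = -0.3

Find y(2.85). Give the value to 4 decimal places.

1.8163

Euler: y_{n+1} = y_n + h·f(t_n, y_n).
t=0.600000, y=-0.300000: f=3.720000 → y ← -0.300000 + 0.45·3.720000 = 1.374000
t=1.050000, y=1.374000: f=1.922124 → y ← 1.374000 + 0.45·1.922124 = 2.238956
t=1.500000, y=2.238956: f=-1.202923 → y ← 2.238956 + 0.45·(-1.202923) = 1.697640
t=1.950000, y=1.697640: f=0.928017 → y ← 1.697640 + 0.45·0.928017 = 2.115248
t=2.400000, y=2.115248: f=-0.664274 → y ← 2.115248 + 0.45·(-0.664274) = 1.816325
y(2.85) ≈ 1.8163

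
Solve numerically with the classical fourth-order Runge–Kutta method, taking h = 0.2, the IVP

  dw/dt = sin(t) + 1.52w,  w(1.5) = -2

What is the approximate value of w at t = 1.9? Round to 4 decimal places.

-3.1298

RK4: k1 = f(t_n, w_n); k2 = f(t_n + h/2, w_n + (h/2)·k1); k3 = f(t_n + h/2, w_n + (h/2)·k2); k4 = f(t_n + h, w_n + h·k3); w_{n+1} = w_n + (h/6)·(k1 + 2k2 + 2k3 + k4).
t=1.500000, w=-2.000000:
  k1 = f(1.500000, -2.000000) = -2.042505
  k2 = f(1.600000, -2.204251) = -2.350887
  k3 = f(1.600000, -2.235089) = -2.397761
  k4 = f(1.700000, -2.479552) = -2.777255
  w ← -2.000000 + (0.2/6)·(k1 + 2k2 + 2k3 + k4) = -2.477235
t=1.700000, w=-2.477235:
  k1 = f(1.700000, -2.477235) = -2.773733
  k2 = f(1.800000, -2.754608) = -3.213157
  k3 = f(1.800000, -2.798551) = -3.279950
  k4 = f(1.900000, -3.133225) = -3.816202
  w ← -2.477235 + (0.2/6)·(k1 + 2k2 + 2k3 + k4) = -3.129774
w(1.9) ≈ -3.1298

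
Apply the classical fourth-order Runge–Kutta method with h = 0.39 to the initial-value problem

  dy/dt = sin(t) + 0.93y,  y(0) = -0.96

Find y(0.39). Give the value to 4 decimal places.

-1.2946

RK4: k1 = f(t_n, y_n); k2 = f(t_n + h/2, y_n + (h/2)·k1); k3 = f(t_n + h/2, y_n + (h/2)·k2); k4 = f(t_n + h, y_n + h·k3); y_{n+1} = y_n + (h/6)·(k1 + 2k2 + 2k3 + k4).
t=0.000000, y=-0.960000:
  k1 = f(0.000000, -0.960000) = -0.892800
  k2 = f(0.195000, -1.134096) = -0.860943
  k3 = f(0.195000, -1.127884) = -0.855165
  k4 = f(0.390000, -1.293515) = -0.822780
  y ← -0.960000 + (0.39/6)·(k1 + 2k2 + 2k3 + k4) = -1.294607
y(0.39) ≈ -1.2946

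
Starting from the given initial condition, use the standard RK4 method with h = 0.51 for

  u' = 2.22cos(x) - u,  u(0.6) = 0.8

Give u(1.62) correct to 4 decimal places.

0.7853

RK4: k1 = f(x_n, u_n); k2 = f(x_n + h/2, u_n + (h/2)·k1); k3 = f(x_n + h/2, u_n + (h/2)·k2); k4 = f(x_n + h, u_n + h·k3); u_{n+1} = u_n + (h/6)·(k1 + 2k2 + 2k3 + k4).
x=0.600000, u=0.800000:
  k1 = f(0.600000, 0.800000) = 1.032245
  k2 = f(0.855000, 1.063222) = 0.393583
  k3 = f(0.855000, 0.900364) = 0.556442
  k4 = f(1.110000, 1.083785) = -0.096637
  u ← 0.800000 + (0.51/6)·(k1 + 2k2 + 2k3 + k4) = 1.041031
x=1.110000, u=1.041031:
  k1 = f(1.110000, 1.041031) = -0.053882
  k2 = f(1.365000, 1.027291) = -0.573641
  k3 = f(1.365000, 0.894752) = -0.441103
  k4 = f(1.620000, 0.816069) = -0.925257
  u ← 1.041031 + (0.51/6)·(k1 + 2k2 + 2k3 + k4) = 0.785298
u(1.62) ≈ 0.7853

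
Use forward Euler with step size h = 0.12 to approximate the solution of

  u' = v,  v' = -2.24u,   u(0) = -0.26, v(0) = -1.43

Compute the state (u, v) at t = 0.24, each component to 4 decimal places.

-0.5948, -1.2441

Euler on (u,v): u_{n+1} = u_n + h·u', v_{n+1} = v_n + h·v'.
0.000000: (-0.260000, -1.430000); f=(-1.430000, 0.582400) → (-0.431600, -1.360112)
0.120000: (-0.431600, -1.360112); f=(-1.360112, 0.966784) → (-0.594813, -1.244098)
(u(0.24), v(0.24)) ≈ (-0.5948, -1.2441)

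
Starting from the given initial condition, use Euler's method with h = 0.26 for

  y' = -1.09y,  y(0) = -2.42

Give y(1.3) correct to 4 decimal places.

-0.4573

Euler: y_{n+1} = y_n + h·f(t_n, y_n).
t=0.000000, y=-2.420000: f=2.637800 → y ← -2.420000 + 0.26·2.637800 = -1.734172
t=0.260000, y=-1.734172: f=1.890247 → y ← -1.734172 + 0.26·1.890247 = -1.242708
t=0.520000, y=-1.242708: f=1.354551 → y ← -1.242708 + 0.26·1.354551 = -0.890524
t=0.780000, y=-0.890524: f=0.970671 → y ← -0.890524 + 0.26·0.970671 = -0.638150
t=1.040000, y=-0.638150: f=0.695583 → y ← -0.638150 + 0.26·0.695583 = -0.457298
y(1.3) ≈ -0.4573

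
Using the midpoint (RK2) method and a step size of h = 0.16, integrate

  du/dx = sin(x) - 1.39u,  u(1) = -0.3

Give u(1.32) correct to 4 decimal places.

0.0431

Midpoint: k1 = f(x_n, u_n); k2 = f(x_n + h/2, u_n + (h/2)·k1); u_{n+1} = u_n + h·k2.
x=1.000000, u=-0.300000:
  k1 = f(1.000000, -0.300000) = 1.258471
  k2 = f(1.080000, -0.199322) = 1.159016
  u ← -0.300000 + 0.16·1.159016 = -0.114557
x=1.160000, u=-0.114557:
  k1 = f(1.160000, -0.114557) = 1.076038
  k2 = f(1.240000, -0.028474) = 0.985363
  u ← -0.114557 + 0.16·0.985363 = 0.043101
u(1.32) ≈ 0.0431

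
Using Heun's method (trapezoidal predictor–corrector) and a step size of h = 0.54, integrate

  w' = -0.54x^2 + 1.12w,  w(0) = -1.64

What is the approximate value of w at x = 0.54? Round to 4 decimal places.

-2.9743

Heun: k1 = f(x_n, w_n); k2 = f(x_n + h, w_n + h·k1); w_{n+1} = w_n + (h/2)·(k1 + k2).
x=0.000000, w=-1.640000:
  k1 = f(0.000000, -1.640000) = -1.836800
  k2 = f(0.540000, -2.631872) = -3.105161
  w ← -1.640000 + (0.54/2)·(-1.836800 + (-3.105161)) = -2.974329
w(0.54) ≈ -2.9743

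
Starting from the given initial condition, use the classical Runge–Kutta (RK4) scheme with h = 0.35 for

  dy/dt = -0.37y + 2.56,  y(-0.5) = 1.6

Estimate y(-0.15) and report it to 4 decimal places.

RK4: k1 = f(t_n, y_n); k2 = f(t_n + h/2, y_n + (h/2)·k1); k3 = f(t_n + h/2, y_n + (h/2)·k2); k4 = f(t_n + h, y_n + h·k3); y_{n+1} = y_n + (h/6)·(k1 + 2k2 + 2k3 + k4).
t=-0.500000, y=1.600000:
  k1 = f(-0.500000, 1.600000) = 1.968000
  k2 = f(-0.325000, 1.944400) = 1.840572
  k3 = f(-0.325000, 1.922100) = 1.848823
  k4 = f(-0.150000, 2.247088) = 1.728577
  y ← 1.600000 + (0.35/6)·(k1 + 2k2 + 2k3 + k4) = 2.246063
y(-0.15) ≈ 2.2461

2.2461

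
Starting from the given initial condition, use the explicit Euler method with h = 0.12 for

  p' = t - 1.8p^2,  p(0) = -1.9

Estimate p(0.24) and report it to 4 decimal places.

-4.2165

Euler: p_{n+1} = p_n + h·f(t_n, p_n).
t=0.000000, p=-1.900000: f=-6.498000 → p ← -1.900000 + 0.12·(-6.498000) = -2.679760
t=0.120000, p=-2.679760: f=-12.806005 → p ← -2.679760 + 0.12·(-12.806005) = -4.216481
p(0.24) ≈ -4.2165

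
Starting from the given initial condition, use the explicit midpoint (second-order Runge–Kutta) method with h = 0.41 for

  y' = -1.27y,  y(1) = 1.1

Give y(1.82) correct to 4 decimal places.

Midpoint: k1 = f(x_n, y_n); k2 = f(x_n + h/2, y_n + (h/2)·k1); y_{n+1} = y_n + h·k2.
x=1.000000, y=1.100000:
  k1 = f(1.000000, 1.100000) = -1.397000
  k2 = f(1.205000, 0.813615) = -1.033291
  y ← 1.100000 + 0.41·(-1.033291) = 0.676351
x=1.410000, y=0.676351:
  k1 = f(1.410000, 0.676351) = -0.858965
  k2 = f(1.615000, 0.500263) = -0.635334
  y ← 0.676351 + 0.41·(-0.635334) = 0.415864
y(1.82) ≈ 0.4159

0.4159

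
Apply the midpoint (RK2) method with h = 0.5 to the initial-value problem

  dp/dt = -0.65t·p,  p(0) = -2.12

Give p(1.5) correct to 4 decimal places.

-0.9973

Midpoint: k1 = f(t_n, p_n); k2 = f(t_n + h/2, p_n + (h/2)·k1); p_{n+1} = p_n + h·k2.
t=0.000000, p=-2.120000:
  k1 = f(0.000000, -2.120000) = 0.000000
  k2 = f(0.250000, -2.120000) = 0.344500
  p ← -2.120000 + 0.5·0.344500 = -1.947750
t=0.500000, p=-1.947750:
  k1 = f(0.500000, -1.947750) = 0.633019
  k2 = f(0.750000, -1.789495) = 0.872379
  p ← -1.947750 + 0.5·0.872379 = -1.511561
t=1.000000, p=-1.511561:
  k1 = f(1.000000, -1.511561) = 0.982514
  k2 = f(1.250000, -1.265932) = 1.028570
  p ← -1.511561 + 0.5·1.028570 = -0.997276
p(1.5) ≈ -0.9973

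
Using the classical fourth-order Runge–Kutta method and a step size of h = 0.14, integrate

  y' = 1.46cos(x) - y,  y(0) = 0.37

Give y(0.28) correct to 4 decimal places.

RK4: k1 = f(x_n, y_n); k2 = f(x_n + h/2, y_n + (h/2)·k1); k3 = f(x_n + h/2, y_n + (h/2)·k2); k4 = f(x_n + h, y_n + h·k3); y_{n+1} = y_n + (h/6)·(k1 + 2k2 + 2k3 + k4).
x=0.000000, y=0.370000:
  k1 = f(0.000000, 0.370000) = 1.090000
  k2 = f(0.070000, 0.446300) = 1.010124
  k3 = f(0.070000, 0.440709) = 1.015716
  k4 = f(0.140000, 0.512200) = 0.933515
  y ← 0.370000 + (0.14/6)·(k1 + 2k2 + 2k3 + k4) = 0.511755
x=0.140000, y=0.511755:
  k1 = f(0.140000, 0.511755) = 0.933961
  k2 = f(0.210000, 0.577132) = 0.850793
  k3 = f(0.210000, 0.571310) = 0.856615
  k4 = f(0.280000, 0.631681) = 0.771460
  y ← 0.511755 + (0.14/6)·(k1 + 2k2 + 2k3 + k4) = 0.631227
y(0.28) ≈ 0.6312

0.6312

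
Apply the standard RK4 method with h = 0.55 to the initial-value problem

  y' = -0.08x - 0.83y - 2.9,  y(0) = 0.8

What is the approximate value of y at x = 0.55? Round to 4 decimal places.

-0.7836

RK4: k1 = f(x_n, y_n); k2 = f(x_n + h/2, y_n + (h/2)·k1); k3 = f(x_n + h/2, y_n + (h/2)·k2); k4 = f(x_n + h, y_n + h·k3); y_{n+1} = y_n + (h/6)·(k1 + 2k2 + 2k3 + k4).
x=0.000000, y=0.800000:
  k1 = f(0.000000, 0.800000) = -3.564000
  k2 = f(0.275000, -0.180100) = -2.772517
  k3 = f(0.275000, 0.037558) = -2.953173
  k4 = f(0.550000, -0.824245) = -2.259877
  y ← 0.800000 + (0.55/6)·(k1 + 2k2 + 2k3 + k4) = -0.783565
y(0.55) ≈ -0.7836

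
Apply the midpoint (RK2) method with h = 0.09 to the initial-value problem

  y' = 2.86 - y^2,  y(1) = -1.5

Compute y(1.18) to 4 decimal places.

-1.3573

Midpoint: k1 = f(t_n, y_n); k2 = f(t_n + h/2, y_n + (h/2)·k1); y_{n+1} = y_n + h·k2.
t=1.000000, y=-1.500000:
  k1 = f(1.000000, -1.500000) = 0.610000
  k2 = f(1.045000, -1.472550) = 0.691596
  y ← -1.500000 + 0.09·0.691596 = -1.437756
t=1.090000, y=-1.437756:
  k1 = f(1.090000, -1.437756) = 0.792857
  k2 = f(1.135000, -1.402078) = 0.894178
  y ← -1.437756 + 0.09·0.894178 = -1.357280
y(1.18) ≈ -1.3573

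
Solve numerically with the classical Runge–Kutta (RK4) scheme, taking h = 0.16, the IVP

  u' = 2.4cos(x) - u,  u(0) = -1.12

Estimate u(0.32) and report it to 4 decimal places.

-0.1681

RK4: k1 = f(x_n, u_n); k2 = f(x_n + h/2, u_n + (h/2)·k1); k3 = f(x_n + h/2, u_n + (h/2)·k2); k4 = f(x_n + h, u_n + h·k3); u_{n+1} = u_n + (h/6)·(k1 + 2k2 + 2k3 + k4).
x=0.000000, u=-1.120000:
  k1 = f(0.000000, -1.120000) = 3.520000
  k2 = f(0.080000, -0.838400) = 3.230724
  k3 = f(0.080000, -0.861542) = 3.253866
  k4 = f(0.160000, -0.599381) = 2.968727
  u ← -1.120000 + (0.16/6)·(k1 + 2k2 + 2k3 + k4) = -0.601122
x=0.160000, u=-0.601122:
  k1 = f(0.160000, -0.601122) = 2.970468
  k2 = f(0.240000, -0.363485) = 2.694696
  k3 = f(0.240000, -0.385547) = 2.716758
  k4 = f(0.320000, -0.166441) = 2.444606
  u ← -0.601122 + (0.16/6)·(k1 + 2k2 + 2k3 + k4) = -0.168110
u(0.32) ≈ -0.1681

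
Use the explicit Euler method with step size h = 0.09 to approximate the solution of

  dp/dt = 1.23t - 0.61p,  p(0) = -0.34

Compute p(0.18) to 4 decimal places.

-0.2937

Euler: p_{n+1} = p_n + h·f(t_n, p_n).
t=0.000000, p=-0.340000: f=0.207400 → p ← -0.340000 + 0.09·0.207400 = -0.321334
t=0.090000, p=-0.321334: f=0.306714 → p ← -0.321334 + 0.09·0.306714 = -0.293730
p(0.18) ≈ -0.2937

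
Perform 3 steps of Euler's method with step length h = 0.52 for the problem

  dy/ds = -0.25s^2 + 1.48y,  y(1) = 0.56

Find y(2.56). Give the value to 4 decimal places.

Euler: y_{n+1} = y_n + h·f(s_n, y_n).
s=1.000000, y=0.560000: f=0.578800 → y ← 0.560000 + 0.52·0.578800 = 0.860976
s=1.520000, y=0.860976: f=0.696644 → y ← 0.860976 + 0.52·0.696644 = 1.223231
s=2.040000, y=1.223231: f=0.769982 → y ← 1.223231 + 0.52·0.769982 = 1.623622
y(2.56) ≈ 1.6236

1.6236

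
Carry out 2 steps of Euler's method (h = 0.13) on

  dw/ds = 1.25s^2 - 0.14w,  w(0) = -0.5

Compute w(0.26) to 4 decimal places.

Euler: w_{n+1} = w_n + h·f(s_n, w_n).
s=0.000000, w=-0.500000: f=0.070000 → w ← -0.500000 + 0.13·0.070000 = -0.490900
s=0.130000, w=-0.490900: f=0.089851 → w ← -0.490900 + 0.13·0.089851 = -0.479219
w(0.26) ≈ -0.4792

-0.4792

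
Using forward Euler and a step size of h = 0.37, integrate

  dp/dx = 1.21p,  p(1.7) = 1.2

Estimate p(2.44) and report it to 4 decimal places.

2.5150

Euler: p_{n+1} = p_n + h·f(x_n, p_n).
x=1.700000, p=1.200000: f=1.452000 → p ← 1.200000 + 0.37·1.452000 = 1.737240
x=2.070000, p=1.737240: f=2.102060 → p ← 1.737240 + 0.37·2.102060 = 2.515002
p(2.44) ≈ 2.5150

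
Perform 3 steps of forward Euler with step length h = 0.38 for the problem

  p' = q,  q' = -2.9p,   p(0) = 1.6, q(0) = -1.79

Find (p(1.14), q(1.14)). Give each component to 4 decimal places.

Euler on (p,q): p_{n+1} = p_n + h·p', q_{n+1} = q_n + h·q'.
0.000000: (1.600000, -1.790000); f=(-1.790000, -4.640000) → (0.919800, -3.553200)
0.380000: (0.919800, -3.553200); f=(-3.553200, -2.667420) → (-0.430416, -4.566820)
0.760000: (-0.430416, -4.566820); f=(-4.566820, 1.248206) → (-2.165807, -4.092501)
(p(1.14), q(1.14)) ≈ (-2.1658, -4.0925)

-2.1658, -4.0925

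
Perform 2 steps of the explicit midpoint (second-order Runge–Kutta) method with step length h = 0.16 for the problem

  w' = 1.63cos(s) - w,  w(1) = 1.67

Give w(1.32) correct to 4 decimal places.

Midpoint: k1 = f(s_n, w_n); k2 = f(s_n + h/2, w_n + (h/2)·k1); w_{n+1} = w_n + h·k2.
s=1.000000, w=1.670000:
  k1 = f(1.000000, 1.670000) = -0.789307
  k2 = f(1.080000, 1.606855) = -0.838590
  w ← 1.670000 + 0.16·(-0.838590) = 1.535826
s=1.160000, w=1.535826:
  k1 = f(1.160000, 1.535826) = -0.884902
  k2 = f(1.240000, 1.465033) = -0.935615
  w ← 1.535826 + 0.16·(-0.935615) = 1.386127
w(1.32) ≈ 1.3861

1.3861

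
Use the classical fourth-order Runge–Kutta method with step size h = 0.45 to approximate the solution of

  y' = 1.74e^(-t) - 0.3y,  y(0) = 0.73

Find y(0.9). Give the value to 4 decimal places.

RK4: k1 = f(t_n, y_n); k2 = f(t_n + h/2, y_n + (h/2)·k1); k3 = f(t_n + h/2, y_n + (h/2)·k2); k4 = f(t_n + h, y_n + h·k3); y_{n+1} = y_n + (h/6)·(k1 + 2k2 + 2k3 + k4).
t=0.000000, y=0.730000:
  k1 = f(0.000000, 0.730000) = 1.521000
  k2 = f(0.225000, 1.072225) = 1.067751
  k3 = f(0.225000, 0.970244) = 1.098345
  k4 = f(0.450000, 1.224255) = 0.742196
  y ← 0.730000 + (0.45/6)·(k1 + 2k2 + 2k3 + k4) = 1.224654
t=0.450000, y=1.224654:
  k1 = f(0.450000, 1.224654) = 0.742077
  k2 = f(0.675000, 1.391621) = 0.468446
  k3 = f(0.675000, 1.330054) = 0.486916
  k4 = f(0.900000, 1.443766) = 0.274301
  y ← 1.224654 + (0.45/6)·(k1 + 2k2 + 2k3 + k4) = 1.444187
y(0.9) ≈ 1.4442

1.4442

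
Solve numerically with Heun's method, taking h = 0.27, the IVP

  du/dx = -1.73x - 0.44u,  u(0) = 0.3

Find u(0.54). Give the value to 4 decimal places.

Heun: k1 = f(x_n, u_n); k2 = f(x_n + h, u_n + h·k1); u_{n+1} = u_n + (h/2)·(k1 + k2).
x=0.000000, u=0.300000:
  k1 = f(0.000000, 0.300000) = -0.132000
  k2 = f(0.270000, 0.264360) = -0.583418
  u ← 0.300000 + (0.27/2)·(-0.132000 + (-0.583418)) = 0.203419
x=0.270000, u=0.203419:
  k1 = f(0.270000, 0.203419) = -0.556604
  k2 = f(0.540000, 0.053135) = -0.957580
  u ← 0.203419 + (0.27/2)·(-0.556604 + (-0.957580)) = -0.000996
u(0.54) ≈ -0.0010

-0.0010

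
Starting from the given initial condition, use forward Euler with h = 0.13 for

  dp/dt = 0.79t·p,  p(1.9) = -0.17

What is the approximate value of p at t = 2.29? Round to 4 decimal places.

-0.3000

Euler: p_{n+1} = p_n + h·f(t_n, p_n).
t=1.900000, p=-0.170000: f=-0.255170 → p ← -0.170000 + 0.13·(-0.255170) = -0.203172
t=2.030000, p=-0.203172: f=-0.325827 → p ← -0.203172 + 0.13·(-0.325827) = -0.245530
t=2.160000, p=-0.245530: f=-0.418972 → p ← -0.245530 + 0.13·(-0.418972) = -0.299996
p(2.29) ≈ -0.3000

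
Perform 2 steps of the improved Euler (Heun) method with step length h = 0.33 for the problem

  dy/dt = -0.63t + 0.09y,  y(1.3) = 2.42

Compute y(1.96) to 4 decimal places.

Heun: k1 = f(t_n, y_n); k2 = f(t_n + h, y_n + h·k1); y_{n+1} = y_n + (h/2)·(k1 + k2).
t=1.300000, y=2.420000:
  k1 = f(1.300000, 2.420000) = -0.601200
  k2 = f(1.630000, 2.221604) = -0.826956
  y ← 2.420000 + (0.33/2)·(-0.601200 + (-0.826956)) = 2.184354
t=1.630000, y=2.184354:
  k1 = f(1.630000, 2.184354) = -0.830308
  k2 = f(1.960000, 1.910353) = -1.062868
  y ← 2.184354 + (0.33/2)·(-0.830308 + (-1.062868)) = 1.871980
y(1.96) ≈ 1.8720

1.8720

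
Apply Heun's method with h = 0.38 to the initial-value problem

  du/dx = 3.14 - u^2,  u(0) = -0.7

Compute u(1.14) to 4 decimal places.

Heun: k1 = f(x_n, u_n); k2 = f(x_n + h, u_n + h·k1); u_{n+1} = u_n + (h/2)·(k1 + k2).
x=0.000000, u=-0.700000:
  k1 = f(0.000000, -0.700000) = 2.650000
  k2 = f(0.380000, 0.307000) = 3.045751
  u ← -0.700000 + (0.38/2)·(2.650000 + 3.045751) = 0.382193
x=0.380000, u=0.382193:
  k1 = f(0.380000, 0.382193) = 2.993929
  k2 = f(0.760000, 1.519886) = 0.829948
  u ← 0.382193 + (0.38/2)·(2.993929 + 0.829948) = 1.108729
x=0.760000, u=1.108729:
  k1 = f(0.760000, 1.108729) = 1.910720
  k2 = f(1.140000, 1.834803) = -0.226501
  u ← 1.108729 + (0.38/2)·(1.910720 + (-0.226501)) = 1.428731
u(1.14) ≈ 1.4287

1.4287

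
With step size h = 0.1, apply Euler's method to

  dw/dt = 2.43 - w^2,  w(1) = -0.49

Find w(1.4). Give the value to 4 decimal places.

Euler: w_{n+1} = w_n + h·f(t_n, w_n).
t=1.000000, w=-0.490000: f=2.189900 → w ← -0.490000 + 0.1·2.189900 = -0.271010
t=1.100000, w=-0.271010: f=2.356554 → w ← -0.271010 + 0.1·2.356554 = -0.035355
t=1.200000, w=-0.035355: f=2.428750 → w ← -0.035355 + 0.1·2.428750 = 0.207520
t=1.300000, w=0.207520: f=2.386935 → w ← 0.207520 + 0.1·2.386935 = 0.446214
w(1.4) ≈ 0.4462

0.4462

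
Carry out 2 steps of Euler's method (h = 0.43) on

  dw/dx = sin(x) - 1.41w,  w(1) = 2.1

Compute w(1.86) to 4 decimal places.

0.8937

Euler: w_{n+1} = w_n + h·f(x_n, w_n).
x=1.000000, w=2.100000: f=-2.119529 → w ← 2.100000 + 0.43·(-2.119529) = 1.188603
x=1.430000, w=1.188603: f=-0.685825 → w ← 1.188603 + 0.43·(-0.685825) = 0.893698
w(1.86) ≈ 0.8937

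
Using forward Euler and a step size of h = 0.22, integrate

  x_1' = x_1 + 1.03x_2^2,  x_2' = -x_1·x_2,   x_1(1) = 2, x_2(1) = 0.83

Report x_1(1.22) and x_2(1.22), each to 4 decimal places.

2.5961, 0.4648

Euler on (x_1,x_2): x_1_{n+1} = x_1_n + h·x_1', x_2_{n+1} = x_2_n + h·x_2'.
1.000000: (2.000000, 0.830000); f=(2.709567, -1.660000) → (2.596105, 0.464800)
(x_1(1.22), x_2(1.22)) ≈ (2.5961, 0.4648)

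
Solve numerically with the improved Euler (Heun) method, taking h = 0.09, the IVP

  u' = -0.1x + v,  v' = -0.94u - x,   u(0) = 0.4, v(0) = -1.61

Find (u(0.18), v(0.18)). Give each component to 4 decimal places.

Heun on (u,v): k1 = f(x_n, state_n); k2 = f(x_n + h, state_n + h·k1); state_{n+1} = state_n + (h/2)·(k1 + k2).
0.000000: (0.400000, -1.610000)
  k1 = (-1.610000, -0.376000)
  predictor → (0.255100, -1.643840)
  k2 = (-1.652840, -0.329794)
  → (0.253172, -1.641761)
0.090000: (0.253172, -1.641761)
  k1 = (-1.650761, -0.327982)
  predictor → (0.104604, -1.671279)
  k2 = (-1.689279, -0.278328)
  → (0.102870, -1.669045)
(u(0.18), v(0.18)) ≈ (0.1029, -1.6690)

0.1029, -1.6690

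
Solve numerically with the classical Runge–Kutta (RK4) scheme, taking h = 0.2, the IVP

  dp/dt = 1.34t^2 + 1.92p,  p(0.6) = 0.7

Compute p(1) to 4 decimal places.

RK4: k1 = f(t_n, p_n); k2 = f(t_n + h/2, p_n + (h/2)·k1); k3 = f(t_n + h/2, p_n + (h/2)·k2); k4 = f(t_n + h, p_n + h·k3); p_{n+1} = p_n + (h/6)·(k1 + 2k2 + 2k3 + k4).
t=0.600000, p=0.700000:
  k1 = f(0.600000, 0.700000) = 1.826400
  k2 = f(0.700000, 0.882640) = 2.351269
  k3 = f(0.700000, 0.935127) = 2.452044
  k4 = f(0.800000, 1.190409) = 3.143185
  p ← 0.700000 + (0.2/6)·(k1 + 2k2 + 2k3 + k4) = 1.185874
t=0.800000, p=1.185874:
  k1 = f(0.800000, 1.185874) = 3.134477
  k2 = f(0.900000, 1.499321) = 3.964097
  k3 = f(0.900000, 1.582283) = 4.123384
  k4 = f(1.000000, 2.010550) = 5.200257
  p ← 1.185874 + (0.2/6)·(k1 + 2k2 + 2k3 + k4) = 2.002864
p(1) ≈ 2.0029

2.0029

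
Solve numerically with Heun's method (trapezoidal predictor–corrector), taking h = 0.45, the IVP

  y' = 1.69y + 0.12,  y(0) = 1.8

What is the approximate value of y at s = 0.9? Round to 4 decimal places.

Heun: k1 = f(s_n, y_n); k2 = f(s_n + h, y_n + h·k1); y_{n+1} = y_n + (h/2)·(k1 + k2).
s=0.000000, y=1.800000:
  k1 = f(0.000000, 1.800000) = 3.162000
  k2 = f(0.450000, 3.222900) = 5.566701
  y ← 1.800000 + (0.45/2)·(3.162000 + 5.566701) = 3.763958
s=0.450000, y=3.763958:
  k1 = f(0.450000, 3.763958) = 6.481089
  k2 = f(0.900000, 6.680448) = 11.409956
  y ← 3.763958 + (0.45/2)·(6.481089 + 11.409956) = 7.789443
y(0.9) ≈ 7.7894

7.7894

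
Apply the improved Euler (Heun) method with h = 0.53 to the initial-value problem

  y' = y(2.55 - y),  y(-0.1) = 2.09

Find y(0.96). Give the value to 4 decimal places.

Heun: k1 = f(x_n, y_n); k2 = f(x_n + h, y_n + h·k1); y_{n+1} = y_n + (h/2)·(k1 + k2).
x=-0.100000, y=2.090000:
  k1 = f(-0.100000, 2.090000) = 0.961400
  k2 = f(0.430000, 2.599542) = -0.128787
  y ← 2.090000 + (0.53/2)·(0.961400 + (-0.128787)) = 2.310643
x=0.430000, y=2.310643:
  k1 = f(0.430000, 2.310643) = 0.553069
  k2 = f(0.960000, 2.603769) = -0.140003
  y ← 2.310643 + (0.53/2)·(0.553069 + (-0.140003)) = 2.420105
y(0.96) ≈ 2.4201

2.4201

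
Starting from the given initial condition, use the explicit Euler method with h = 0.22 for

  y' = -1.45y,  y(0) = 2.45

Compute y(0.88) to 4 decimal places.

0.5269

Euler: y_{n+1} = y_n + h·f(x_n, y_n).
x=0.000000, y=2.450000: f=-3.552500 → y ← 2.450000 + 0.22·(-3.552500) = 1.668450
x=0.220000, y=1.668450: f=-2.419252 → y ← 1.668450 + 0.22·(-2.419252) = 1.136214
x=0.440000, y=1.136214: f=-1.647511 → y ← 1.136214 + 0.22·(-1.647511) = 0.773762
x=0.660000, y=0.773762: f=-1.121955 → y ← 0.773762 + 0.22·(-1.121955) = 0.526932
y(0.88) ≈ 0.5269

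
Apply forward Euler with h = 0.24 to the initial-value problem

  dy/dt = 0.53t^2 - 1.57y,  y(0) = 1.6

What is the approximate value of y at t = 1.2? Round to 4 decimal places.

0.3219

Euler: y_{n+1} = y_n + h·f(t_n, y_n).
t=0.000000, y=1.600000: f=-2.512000 → y ← 1.600000 + 0.24·(-2.512000) = 0.997120
t=0.240000, y=0.997120: f=-1.534950 → y ← 0.997120 + 0.24·(-1.534950) = 0.628732
t=0.480000, y=0.628732: f=-0.864997 → y ← 0.628732 + 0.24·(-0.864997) = 0.421133
t=0.720000, y=0.421133: f=-0.386426 → y ← 0.421133 + 0.24·(-0.386426) = 0.328390
t=0.960000, y=0.328390: f=-0.027125 → y ← 0.328390 + 0.24·(-0.027125) = 0.321880
y(1.2) ≈ 0.3219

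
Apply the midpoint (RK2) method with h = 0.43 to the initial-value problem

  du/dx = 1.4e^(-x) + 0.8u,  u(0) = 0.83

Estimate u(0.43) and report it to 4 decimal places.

Midpoint: k1 = f(x_n, u_n); k2 = f(x_n + h/2, u_n + (h/2)·k1); u_{n+1} = u_n + h·k2.
x=0.000000, u=0.830000:
  k1 = f(0.000000, 0.830000) = 2.064000
  k2 = f(0.215000, 1.273760) = 2.148166
  u ← 0.830000 + 0.43·2.148166 = 1.753711
u(0.43) ≈ 1.7537

1.7537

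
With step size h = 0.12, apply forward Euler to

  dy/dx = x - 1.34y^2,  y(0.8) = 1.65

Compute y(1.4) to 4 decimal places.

Euler: y_{n+1} = y_n + h·f(x_n, y_n).
x=0.800000, y=1.650000: f=-2.848150 → y ← 1.650000 + 0.12·(-2.848150) = 1.308222
x=0.920000, y=1.308222: f=-1.373336 → y ← 1.308222 + 0.12·(-1.373336) = 1.143422
x=1.040000, y=1.143422: f=-0.711934 → y ← 1.143422 + 0.12·(-0.711934) = 1.057990
x=1.160000, y=1.057990: f=-0.339918 → y ← 1.057990 + 0.12·(-0.339918) = 1.017199
x=1.280000, y=1.017199: f=-0.106491 → y ← 1.017199 + 0.12·(-0.106491) = 1.004421
y(1.4) ≈ 1.0044

1.0044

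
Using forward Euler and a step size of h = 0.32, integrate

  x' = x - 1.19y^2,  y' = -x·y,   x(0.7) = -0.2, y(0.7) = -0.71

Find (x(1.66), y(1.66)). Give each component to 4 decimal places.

Euler on (x,y): x_{n+1} = x_n + h·x', y_{n+1} = y_n + h·y'.
0.700000: (-0.200000, -0.710000); f=(-0.799879, -0.142000) → (-0.455961, -0.755440)
1.020000: (-0.455961, -0.755440); f=(-1.135082, -0.344451) → (-0.819187, -0.865664)
1.340000: (-0.819187, -0.865664); f=(-1.710944, -0.709141) → (-1.366689, -1.092590)
(x(1.66), y(1.66)) ≈ (-1.3667, -1.0926)

-1.3667, -1.0926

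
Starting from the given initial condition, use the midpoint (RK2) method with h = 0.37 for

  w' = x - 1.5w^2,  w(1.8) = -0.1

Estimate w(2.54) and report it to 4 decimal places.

Midpoint: k1 = f(x_n, w_n); k2 = f(x_n + h/2, w_n + (h/2)·k1); w_{n+1} = w_n + h·k2.
x=1.800000, w=-0.100000:
  k1 = f(1.800000, -0.100000) = 1.785000
  k2 = f(1.985000, 0.230225) = 1.905495
  w ← -0.100000 + 0.37·1.905495 = 0.605033
x=2.170000, w=0.605033:
  k1 = f(2.170000, 0.605033) = 1.620903
  k2 = f(2.355000, 0.904900) = 1.126734
  w ← 0.605033 + 0.37·1.126734 = 1.021925
w(2.54) ≈ 1.0219

1.0219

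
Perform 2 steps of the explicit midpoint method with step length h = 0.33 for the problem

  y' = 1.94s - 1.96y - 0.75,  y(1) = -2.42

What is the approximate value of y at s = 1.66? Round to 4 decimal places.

-0.0423

Midpoint: k1 = f(s_n, y_n); k2 = f(s_n + h/2, y_n + (h/2)·k1); y_{n+1} = y_n + h·k2.
s=1.000000, y=-2.420000:
  k1 = f(1.000000, -2.420000) = 5.933200
  k2 = f(1.165000, -1.441022) = 4.334503
  y ← -2.420000 + 0.33·4.334503 = -0.989614
s=1.330000, y=-0.989614:
  k1 = f(1.330000, -0.989614) = 3.769843
  k2 = f(1.495000, -0.367590) = 2.870776
  y ← -0.989614 + 0.33·2.870776 = -0.042258
y(1.66) ≈ -0.0423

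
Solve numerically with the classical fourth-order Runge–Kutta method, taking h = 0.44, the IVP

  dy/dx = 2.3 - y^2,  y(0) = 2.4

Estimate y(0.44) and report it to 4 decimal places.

RK4: k1 = f(x_n, y_n); k2 = f(x_n + h/2, y_n + (h/2)·k1); k3 = f(x_n + h/2, y_n + (h/2)·k2); k4 = f(x_n + h, y_n + h·k3); y_{n+1} = y_n + (h/6)·(k1 + 2k2 + 2k3 + k4).
x=0.000000, y=2.400000:
  k1 = f(0.000000, 2.400000) = -3.460000
  k2 = f(0.220000, 1.638800) = -0.385665
  k3 = f(0.220000, 2.315154) = -3.059936
  k4 = f(0.440000, 1.053628) = 1.189868
  y ← 2.400000 + (0.44/6)·(k1 + 2k2 + 2k3 + k4) = 1.728169
y(0.44) ≈ 1.7282

1.7282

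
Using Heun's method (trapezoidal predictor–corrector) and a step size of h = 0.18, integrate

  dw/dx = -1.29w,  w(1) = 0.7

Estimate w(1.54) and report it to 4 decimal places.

0.3514

Heun: k1 = f(x_n, w_n); k2 = f(x_n + h, w_n + h·k1); w_{n+1} = w_n + (h/2)·(k1 + k2).
x=1.000000, w=0.700000:
  k1 = f(1.000000, 0.700000) = -0.903000
  k2 = f(1.180000, 0.537460) = -0.693323
  w ← 0.700000 + (0.18/2)·(-0.903000 + (-0.693323)) = 0.556331
x=1.180000, w=0.556331:
  k1 = f(1.180000, 0.556331) = -0.717667
  k2 = f(1.360000, 0.427151) = -0.551025
  w ← 0.556331 + (0.18/2)·(-0.717667 + (-0.551025)) = 0.442149
x=1.360000, w=0.442149:
  k1 = f(1.360000, 0.442149) = -0.570372
  k2 = f(1.540000, 0.339482) = -0.437931
  w ← 0.442149 + (0.18/2)·(-0.570372 + (-0.437931)) = 0.351401
w(1.54) ≈ 0.3514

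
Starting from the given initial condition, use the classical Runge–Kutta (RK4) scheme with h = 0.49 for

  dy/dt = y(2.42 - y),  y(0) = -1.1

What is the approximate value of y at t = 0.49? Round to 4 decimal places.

-17.2130

RK4: k1 = f(t_n, y_n); k2 = f(t_n + h/2, y_n + (h/2)·k1); k3 = f(t_n + h/2, y_n + (h/2)·k2); k4 = f(t_n + h, y_n + h·k3); y_{n+1} = y_n + (h/6)·(k1 + 2k2 + 2k3 + k4).
t=0.000000, y=-1.100000:
  k1 = f(0.000000, -1.100000) = -3.872000
  k2 = f(0.245000, -2.048640) = -9.154635
  k3 = f(0.245000, -3.342885) = -19.264666
  k4 = f(0.490000, -10.539686) = -136.591032
  y ← -1.100000 + (0.49/6)·(k1 + 2k2 + 2k3 + k4) = -17.212967
y(0.49) ≈ -17.2130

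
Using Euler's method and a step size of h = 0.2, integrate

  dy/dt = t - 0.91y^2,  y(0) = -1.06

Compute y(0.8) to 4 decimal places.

-2.3588

Euler: y_{n+1} = y_n + h·f(t_n, y_n).
t=0.000000, y=-1.060000: f=-1.022476 → y ← -1.060000 + 0.2·(-1.022476) = -1.264495
t=0.200000, y=-1.264495: f=-1.255043 → y ← -1.264495 + 0.2·(-1.255043) = -1.515504
t=0.400000, y=-1.515504: f=-1.690044 → y ← -1.515504 + 0.2·(-1.690044) = -1.853513
t=0.600000, y=-1.853513: f=-2.526313 → y ← -1.853513 + 0.2·(-2.526313) = -2.358775
y(0.8) ≈ -2.3588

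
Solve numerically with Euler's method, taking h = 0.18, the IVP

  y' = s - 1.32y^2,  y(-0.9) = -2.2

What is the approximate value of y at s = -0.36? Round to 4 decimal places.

Euler: y_{n+1} = y_n + h·f(s_n, y_n).
s=-0.900000, y=-2.200000: f=-7.288800 → y ← -2.200000 + 0.18·(-7.288800) = -3.511984
s=-0.720000, y=-3.511984: f=-17.000922 → y ← -3.511984 + 0.18·(-17.000922) = -6.572150
s=-0.540000, y=-6.572150: f=-57.554964 → y ← -6.572150 + 0.18·(-57.554964) = -16.932043
y(-0.36) ≈ -16.9320

-16.9320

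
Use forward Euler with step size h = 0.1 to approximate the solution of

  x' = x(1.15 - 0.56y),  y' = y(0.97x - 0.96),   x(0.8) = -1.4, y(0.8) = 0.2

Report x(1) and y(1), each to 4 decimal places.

-1.7097, 0.1159

Euler on (x,y): x_{n+1} = x_n + h·x', y_{n+1} = y_n + h·y'.
0.800000: (-1.400000, 0.200000); f=(-1.453200, -0.463600) → (-1.545320, 0.153640)
0.900000: (-1.545320, 0.153640); f=(-1.644161, -0.377795) → (-1.709736, 0.115861)
(x(1), y(1)) ≈ (-1.7097, 0.1159)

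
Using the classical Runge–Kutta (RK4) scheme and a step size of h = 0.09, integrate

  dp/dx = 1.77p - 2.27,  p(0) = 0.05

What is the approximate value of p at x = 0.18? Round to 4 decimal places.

RK4: k1 = f(x_n, p_n); k2 = f(x_n + h/2, p_n + (h/2)·k1); k3 = f(x_n + h/2, p_n + (h/2)·k2); k4 = f(x_n + h, p_n + h·k3); p_{n+1} = p_n + (h/6)·(k1 + 2k2 + 2k3 + k4).
x=0.000000, p=0.050000:
  k1 = f(0.000000, 0.050000) = -2.181500
  k2 = f(0.045000, -0.048168) = -2.355256
  k3 = f(0.045000, -0.055987) = -2.369096
  k4 = f(0.090000, -0.163219) = -2.558897
  p ← 0.050000 + (0.09/6)·(k1 + 2k2 + 2k3 + k4) = -0.162837
x=0.090000, p=-0.162837:
  k1 = f(0.090000, -0.162837) = -2.558221
  k2 = f(0.135000, -0.277956) = -2.761983
  k3 = f(0.135000, -0.287126) = -2.778213
  k4 = f(0.180000, -0.412876) = -3.000790
  p ← -0.162837 + (0.09/6)·(k1 + 2k2 + 2k3 + k4) = -0.412428
p(0.18) ≈ -0.4124

-0.4124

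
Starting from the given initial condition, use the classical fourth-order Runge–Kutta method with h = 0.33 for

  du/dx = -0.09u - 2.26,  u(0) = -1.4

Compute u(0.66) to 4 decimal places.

RK4: k1 = f(x_n, u_n); k2 = f(x_n + h/2, u_n + (h/2)·k1); k3 = f(x_n + h/2, u_n + (h/2)·k2); k4 = f(x_n + h, u_n + h·k3); u_{n+1} = u_n + (h/6)·(k1 + 2k2 + 2k3 + k4).
x=0.000000, u=-1.400000:
  k1 = f(0.000000, -1.400000) = -2.134000
  k2 = f(0.165000, -1.752110) = -2.102310
  k3 = f(0.165000, -1.746881) = -2.102781
  k4 = f(0.330000, -2.093918) = -2.071547
  u ← -1.400000 + (0.33/6)·(k1 + 2k2 + 2k3 + k4) = -2.093865
x=0.330000, u=-2.093865:
  k1 = f(0.330000, -2.093865) = -2.071552
  k2 = f(0.495000, -2.435671) = -2.040790
  k3 = f(0.495000, -2.430595) = -2.041246
  k4 = f(0.660000, -2.767476) = -2.010927
  u ← -2.093865 + (0.33/6)·(k1 + 2k2 + 2k3 + k4) = -2.767425
u(0.66) ≈ -2.7674

-2.7674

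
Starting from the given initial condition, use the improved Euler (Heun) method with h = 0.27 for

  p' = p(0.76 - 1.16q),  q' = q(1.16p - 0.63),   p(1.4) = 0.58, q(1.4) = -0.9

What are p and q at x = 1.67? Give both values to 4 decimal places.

Heun on (p,q): k1 = f(x_n, state_n); k2 = f(x_n + h, state_n + h·k1); state_{n+1} = state_n + (h/2)·(k1 + k2).
1.400000: (0.580000, -0.900000)
  k1 = (1.046320, -0.038520)
  predictor → (0.862506, -0.910400)
  k2 = (1.566367, -0.337310)
  → (0.932713, -0.950737)
(p(1.67), q(1.67)) ≈ (0.9327, -0.9507)

0.9327, -0.9507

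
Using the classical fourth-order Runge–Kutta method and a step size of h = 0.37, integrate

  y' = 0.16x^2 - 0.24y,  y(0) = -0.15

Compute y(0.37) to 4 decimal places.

RK4: k1 = f(x_n, y_n); k2 = f(x_n + h/2, y_n + (h/2)·k1); k3 = f(x_n + h/2, y_n + (h/2)·k2); k4 = f(x_n + h, y_n + h·k3); y_{n+1} = y_n + (h/6)·(k1 + 2k2 + 2k3 + k4).
x=0.000000, y=-0.150000:
  k1 = f(0.000000, -0.150000) = 0.036000
  k2 = f(0.185000, -0.143340) = 0.039878
  k3 = f(0.185000, -0.142623) = 0.039705
  k4 = f(0.370000, -0.135309) = 0.054378
  y ← -0.150000 + (0.37/6)·(k1 + 2k2 + 2k3 + k4) = -0.134611
y(0.37) ≈ -0.1346

-0.1346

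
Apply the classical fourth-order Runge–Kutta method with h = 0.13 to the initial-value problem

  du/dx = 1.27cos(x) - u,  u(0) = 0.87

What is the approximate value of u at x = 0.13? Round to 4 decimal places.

RK4: k1 = f(x_n, u_n); k2 = f(x_n + h/2, u_n + (h/2)·k1); k3 = f(x_n + h/2, u_n + (h/2)·k2); k4 = f(x_n + h, u_n + h·k3); u_{n+1} = u_n + (h/6)·(k1 + 2k2 + 2k3 + k4).
x=0.000000, u=0.870000:
  k1 = f(0.000000, 0.870000) = 0.400000
  k2 = f(0.065000, 0.896000) = 0.371318
  k3 = f(0.065000, 0.894136) = 0.373182
  k4 = f(0.130000, 0.918514) = 0.340770
  u ← 0.870000 + (0.13/6)·(k1 + 2k2 + 2k3 + k4) = 0.918312
u(0.13) ≈ 0.9183

0.9183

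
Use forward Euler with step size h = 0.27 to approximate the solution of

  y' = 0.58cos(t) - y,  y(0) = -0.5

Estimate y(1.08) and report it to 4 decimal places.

Euler: y_{n+1} = y_n + h·f(t_n, y_n).
t=0.000000, y=-0.500000: f=1.080000 → y ← -0.500000 + 0.27·1.080000 = -0.208400
t=0.270000, y=-0.208400: f=0.767387 → y ← -0.208400 + 0.27·0.767387 = -0.001205
t=0.540000, y=-0.001205: f=0.498677 → y ← -0.001205 + 0.27·0.498677 = 0.133437
t=0.810000, y=0.133437: f=0.266472 → y ← 0.133437 + 0.27·0.266472 = 0.205385
y(1.08) ≈ 0.2054

0.2054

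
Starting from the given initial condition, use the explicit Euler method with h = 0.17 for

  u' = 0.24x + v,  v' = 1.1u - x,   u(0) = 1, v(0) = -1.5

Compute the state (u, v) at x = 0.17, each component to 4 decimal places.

0.7450, -1.3130

Euler on (u,v): u_{n+1} = u_n + h·u', v_{n+1} = v_n + h·v'.
0.000000: (1.000000, -1.500000); f=(-1.500000, 1.100000) → (0.745000, -1.313000)
(u(0.17), v(0.17)) ≈ (0.7450, -1.3130)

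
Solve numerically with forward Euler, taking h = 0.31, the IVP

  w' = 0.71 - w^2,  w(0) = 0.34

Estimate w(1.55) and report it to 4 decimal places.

Euler: w_{n+1} = w_n + h·f(t_n, w_n).
t=0.000000, w=0.340000: f=0.594400 → w ← 0.340000 + 0.31·0.594400 = 0.524264
t=0.310000, w=0.524264: f=0.435147 → w ← 0.524264 + 0.31·0.435147 = 0.659160
t=0.620000, w=0.659160: f=0.275509 → w ← 0.659160 + 0.31·0.275509 = 0.744567
t=0.930000, w=0.744567: f=0.155620 → w ← 0.744567 + 0.31·0.155620 = 0.792809
t=1.240000, w=0.792809: f=0.081453 → w ← 0.792809 + 0.31·0.081453 = 0.818060
w(1.55) ≈ 0.8181

0.8181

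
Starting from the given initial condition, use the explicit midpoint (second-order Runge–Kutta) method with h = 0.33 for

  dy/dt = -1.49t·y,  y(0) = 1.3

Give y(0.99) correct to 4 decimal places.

Midpoint: k1 = f(t_n, y_n); k2 = f(t_n + h/2, y_n + (h/2)·k1); y_{n+1} = y_n + h·k2.
t=0.000000, y=1.300000:
  k1 = f(0.000000, 1.300000) = 0.000000
  k2 = f(0.165000, 1.300000) = -0.319605
  y ← 1.300000 + 0.33·(-0.319605) = 1.194530
t=0.330000, y=1.194530:
  k1 = f(0.330000, 1.194530) = -0.587351
  k2 = f(0.495000, 1.097618) = -0.809548
  y ← 1.194530 + 0.33·(-0.809548) = 0.927380
t=0.660000, y=0.927380:
  k1 = f(0.660000, 0.927380) = -0.911985
  k2 = f(0.825000, 0.776902) = -0.955007
  y ← 0.927380 + 0.33·(-0.955007) = 0.612227
y(0.99) ≈ 0.6122

0.6122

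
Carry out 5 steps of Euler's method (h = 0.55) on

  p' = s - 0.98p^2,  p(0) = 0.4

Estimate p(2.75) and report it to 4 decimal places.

1.5690

Euler: p_{n+1} = p_n + h·f(s_n, p_n).
s=0.000000, p=0.400000: f=-0.156800 → p ← 0.400000 + 0.55·(-0.156800) = 0.313760
s=0.550000, p=0.313760: f=0.453524 → p ← 0.313760 + 0.55·0.453524 = 0.563198
s=1.100000, p=0.563198: f=0.789152 → p ← 0.563198 + 0.55·0.789152 = 0.997232
s=1.650000, p=0.997232: f=0.675419 → p ← 0.997232 + 0.55·0.675419 = 1.368712
s=2.200000, p=1.368712: f=0.364095 → p ← 1.368712 + 0.55·0.364095 = 1.568964
p(2.75) ≈ 1.5690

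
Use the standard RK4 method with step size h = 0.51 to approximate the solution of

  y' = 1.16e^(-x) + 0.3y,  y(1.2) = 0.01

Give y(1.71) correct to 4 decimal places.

RK4: k1 = f(x_n, y_n); k2 = f(x_n + h/2, y_n + (h/2)·k1); k3 = f(x_n + h/2, y_n + (h/2)·k2); k4 = f(x_n + h, y_n + h·k3); y_{n+1} = y_n + (h/6)·(k1 + 2k2 + 2k3 + k4).
x=1.200000, y=0.010000:
  k1 = f(1.200000, 0.010000) = 0.352385
  k2 = f(1.455000, 0.099858) = 0.300702
  k3 = f(1.455000, 0.086679) = 0.296748
  k4 = f(1.710000, 0.161342) = 0.258207
  y ← 0.010000 + (0.51/6)·(k1 + 2k2 + 2k3 + k4) = 0.163467
y(1.71) ≈ 0.1635

0.1635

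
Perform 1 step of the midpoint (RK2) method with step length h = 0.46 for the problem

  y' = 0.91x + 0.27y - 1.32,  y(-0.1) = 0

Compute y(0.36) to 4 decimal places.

-0.5931

Midpoint: k1 = f(x_n, y_n); k2 = f(x_n + h/2, y_n + (h/2)·k1); y_{n+1} = y_n + h·k2.
x=-0.100000, y=0.000000:
  k1 = f(-0.100000, 0.000000) = -1.411000
  k2 = f(0.130000, -0.324530) = -1.289323
  y ← 0.000000 + 0.46·(-1.289323) = -0.593089
y(0.36) ≈ -0.5931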